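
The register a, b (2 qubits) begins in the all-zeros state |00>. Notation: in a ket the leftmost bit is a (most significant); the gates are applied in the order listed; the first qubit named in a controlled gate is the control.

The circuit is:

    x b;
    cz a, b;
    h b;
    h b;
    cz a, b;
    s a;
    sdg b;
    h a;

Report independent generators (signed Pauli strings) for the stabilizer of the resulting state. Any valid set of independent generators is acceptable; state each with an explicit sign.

The final state is stabilized by the group generated by +XI, -IZ; other independent generating sets are equally valid. Key observation: the block from step 2 through step 5 cancels to the identity and can be dropped.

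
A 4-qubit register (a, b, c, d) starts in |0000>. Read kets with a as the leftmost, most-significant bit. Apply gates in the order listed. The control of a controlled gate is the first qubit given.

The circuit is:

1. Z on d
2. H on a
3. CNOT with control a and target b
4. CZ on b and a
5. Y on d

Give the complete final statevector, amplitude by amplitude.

The resulting statevector has amplitude sqrt(2)*I/2 on |0001>, -sqrt(2)*I/2 on |1101>, and 0 on every other basis state.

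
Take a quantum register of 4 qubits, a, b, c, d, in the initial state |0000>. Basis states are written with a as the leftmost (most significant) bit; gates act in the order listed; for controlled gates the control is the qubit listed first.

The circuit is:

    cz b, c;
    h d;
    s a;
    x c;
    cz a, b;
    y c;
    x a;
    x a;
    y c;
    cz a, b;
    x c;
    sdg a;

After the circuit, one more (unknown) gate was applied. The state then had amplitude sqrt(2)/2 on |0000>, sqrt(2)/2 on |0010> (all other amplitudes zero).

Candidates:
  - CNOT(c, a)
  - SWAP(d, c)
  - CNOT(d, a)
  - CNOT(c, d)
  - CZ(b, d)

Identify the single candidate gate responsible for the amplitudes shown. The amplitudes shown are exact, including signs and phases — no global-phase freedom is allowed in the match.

It was SWAP(d, c) that produced the state shown. Key observation: steps 4-11 multiply out to the identity, so the circuit reduces to the remaining gates.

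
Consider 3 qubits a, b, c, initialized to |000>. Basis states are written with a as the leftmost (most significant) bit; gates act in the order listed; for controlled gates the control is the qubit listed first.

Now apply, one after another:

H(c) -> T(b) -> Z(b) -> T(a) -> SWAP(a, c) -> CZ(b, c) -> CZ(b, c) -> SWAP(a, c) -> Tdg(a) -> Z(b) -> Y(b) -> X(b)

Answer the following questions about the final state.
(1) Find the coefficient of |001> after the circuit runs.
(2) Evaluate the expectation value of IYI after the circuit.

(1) The amplitude on |001> is sqrt(2)*I/2. Key observation: steps 3-10 multiply out to the identity, so the circuit reduces to the remaining gates.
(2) The expectation value of IYI is 0.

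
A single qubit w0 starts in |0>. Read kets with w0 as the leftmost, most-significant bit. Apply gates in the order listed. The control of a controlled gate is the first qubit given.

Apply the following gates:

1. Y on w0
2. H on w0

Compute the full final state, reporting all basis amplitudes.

The final amplitudes are sqrt(2)*I/2 on |0>, -sqrt(2)*I/2 on |1>.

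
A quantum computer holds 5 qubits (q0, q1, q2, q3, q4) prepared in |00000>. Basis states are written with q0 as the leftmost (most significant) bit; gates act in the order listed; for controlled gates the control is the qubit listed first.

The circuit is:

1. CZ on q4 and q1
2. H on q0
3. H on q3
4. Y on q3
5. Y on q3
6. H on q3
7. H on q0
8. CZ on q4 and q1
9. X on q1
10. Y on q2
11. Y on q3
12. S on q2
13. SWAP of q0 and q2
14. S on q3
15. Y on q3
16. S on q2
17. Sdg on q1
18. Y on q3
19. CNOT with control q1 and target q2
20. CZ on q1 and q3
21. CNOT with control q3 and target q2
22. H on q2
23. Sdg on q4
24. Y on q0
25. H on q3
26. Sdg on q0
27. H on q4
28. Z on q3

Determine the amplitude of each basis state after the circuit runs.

The final amplitudes are sqrt(2)/4 on |01000>, sqrt(2)/4 on |01001>, sqrt(2)/4 on |01010>, sqrt(2)/4 on |01011>, sqrt(2)/4 on |01100>, sqrt(2)/4 on |01101>, sqrt(2)/4 on |01110>, sqrt(2)/4 on |01111>, and 0 on every other basis state. Key observation: gates 1-8 undo each other exactly, leaving only the rest of the circuit to track.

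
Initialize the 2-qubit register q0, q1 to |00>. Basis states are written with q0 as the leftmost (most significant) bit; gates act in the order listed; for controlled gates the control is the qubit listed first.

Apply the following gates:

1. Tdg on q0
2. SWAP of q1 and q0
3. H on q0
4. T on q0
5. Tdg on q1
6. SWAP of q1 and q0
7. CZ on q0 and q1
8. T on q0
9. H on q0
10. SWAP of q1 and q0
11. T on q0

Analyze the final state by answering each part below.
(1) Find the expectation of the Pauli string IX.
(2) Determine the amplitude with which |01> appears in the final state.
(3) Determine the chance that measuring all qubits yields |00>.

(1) The expectation value of IX is 1.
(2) The final state's coefficient on |01> equals 1/2.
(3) A full measurement returns |00> with probability 1/4.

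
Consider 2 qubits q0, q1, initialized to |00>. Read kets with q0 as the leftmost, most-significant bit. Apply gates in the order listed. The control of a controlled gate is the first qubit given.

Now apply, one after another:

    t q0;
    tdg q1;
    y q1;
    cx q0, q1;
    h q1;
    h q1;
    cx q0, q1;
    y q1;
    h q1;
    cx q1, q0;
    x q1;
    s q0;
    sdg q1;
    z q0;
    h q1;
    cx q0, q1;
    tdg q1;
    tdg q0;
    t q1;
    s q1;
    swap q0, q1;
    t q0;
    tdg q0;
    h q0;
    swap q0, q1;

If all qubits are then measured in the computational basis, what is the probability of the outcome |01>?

Outcome |01> occurs with probability 1/4. Key observation: steps 3-8 multiply out to the identity, so the circuit reduces to the remaining gates.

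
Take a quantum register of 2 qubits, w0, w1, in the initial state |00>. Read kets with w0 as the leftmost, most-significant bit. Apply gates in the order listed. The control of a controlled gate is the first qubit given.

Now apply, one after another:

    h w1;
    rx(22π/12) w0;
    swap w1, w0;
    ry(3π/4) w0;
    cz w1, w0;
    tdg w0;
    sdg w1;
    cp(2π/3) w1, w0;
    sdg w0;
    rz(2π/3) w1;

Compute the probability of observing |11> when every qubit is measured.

The probability of measuring |11> is -sqrt(3)/8 - sqrt(6)/16 + sqrt(2)/8 + 1/4.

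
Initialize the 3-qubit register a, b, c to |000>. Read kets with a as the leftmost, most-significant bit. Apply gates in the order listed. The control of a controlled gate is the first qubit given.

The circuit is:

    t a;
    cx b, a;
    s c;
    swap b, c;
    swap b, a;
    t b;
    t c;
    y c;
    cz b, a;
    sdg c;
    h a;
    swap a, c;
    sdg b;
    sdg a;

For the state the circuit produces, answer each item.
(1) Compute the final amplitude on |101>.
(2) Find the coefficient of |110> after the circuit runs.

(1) The final state's coefficient on |101> equals -sqrt(2)*I/2.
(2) The amplitude on |110> is 0.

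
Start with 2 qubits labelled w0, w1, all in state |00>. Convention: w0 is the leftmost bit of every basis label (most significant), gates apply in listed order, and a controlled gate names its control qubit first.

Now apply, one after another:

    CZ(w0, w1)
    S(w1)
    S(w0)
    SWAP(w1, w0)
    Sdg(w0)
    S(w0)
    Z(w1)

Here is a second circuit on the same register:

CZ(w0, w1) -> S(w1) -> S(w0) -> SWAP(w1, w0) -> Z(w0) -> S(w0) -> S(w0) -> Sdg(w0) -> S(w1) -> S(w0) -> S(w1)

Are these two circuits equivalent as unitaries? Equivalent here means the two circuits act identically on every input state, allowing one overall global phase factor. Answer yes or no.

Yes, they are equivalent — the unitaries differ by at most a global phase.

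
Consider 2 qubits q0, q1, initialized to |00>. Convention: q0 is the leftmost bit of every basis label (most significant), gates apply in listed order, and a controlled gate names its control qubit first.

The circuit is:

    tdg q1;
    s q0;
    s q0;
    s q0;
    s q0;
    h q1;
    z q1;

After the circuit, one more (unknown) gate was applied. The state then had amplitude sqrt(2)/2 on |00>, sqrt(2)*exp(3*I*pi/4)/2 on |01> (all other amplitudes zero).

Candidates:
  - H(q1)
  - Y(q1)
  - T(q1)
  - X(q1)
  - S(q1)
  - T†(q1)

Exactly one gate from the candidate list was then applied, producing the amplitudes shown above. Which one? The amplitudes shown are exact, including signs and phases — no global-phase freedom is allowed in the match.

The unique candidate consistent with the amplitudes is T†(q1). Key observation: gates 2-5 undo each other exactly, leaving only the rest of the circuit to track.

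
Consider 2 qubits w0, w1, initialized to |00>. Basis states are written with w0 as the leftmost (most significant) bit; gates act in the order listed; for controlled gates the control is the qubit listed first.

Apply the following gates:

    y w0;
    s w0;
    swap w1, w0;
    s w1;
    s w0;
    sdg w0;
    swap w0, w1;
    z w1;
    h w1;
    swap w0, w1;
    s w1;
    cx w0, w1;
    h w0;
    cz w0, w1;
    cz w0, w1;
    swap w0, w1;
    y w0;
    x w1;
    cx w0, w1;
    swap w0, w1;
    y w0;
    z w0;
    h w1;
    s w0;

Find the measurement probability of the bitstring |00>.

The probability of measuring |00> is 1/2.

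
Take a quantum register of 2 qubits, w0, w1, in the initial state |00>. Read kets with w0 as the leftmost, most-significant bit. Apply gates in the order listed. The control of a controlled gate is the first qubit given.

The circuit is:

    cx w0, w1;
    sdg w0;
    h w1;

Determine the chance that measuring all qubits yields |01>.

A full measurement returns |01> with probability 1/2.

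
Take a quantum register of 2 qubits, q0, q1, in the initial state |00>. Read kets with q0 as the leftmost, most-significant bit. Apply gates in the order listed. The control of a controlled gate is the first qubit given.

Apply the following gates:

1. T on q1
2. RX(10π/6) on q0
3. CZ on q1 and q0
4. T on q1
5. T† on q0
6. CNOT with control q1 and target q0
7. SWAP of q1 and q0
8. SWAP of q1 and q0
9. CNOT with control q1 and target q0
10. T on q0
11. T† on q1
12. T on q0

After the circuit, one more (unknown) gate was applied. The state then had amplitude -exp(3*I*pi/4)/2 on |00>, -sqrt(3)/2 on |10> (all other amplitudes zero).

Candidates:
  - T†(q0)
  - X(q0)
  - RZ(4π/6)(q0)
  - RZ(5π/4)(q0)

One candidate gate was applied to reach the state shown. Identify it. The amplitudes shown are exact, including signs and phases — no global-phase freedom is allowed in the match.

The applied gate was X(q0).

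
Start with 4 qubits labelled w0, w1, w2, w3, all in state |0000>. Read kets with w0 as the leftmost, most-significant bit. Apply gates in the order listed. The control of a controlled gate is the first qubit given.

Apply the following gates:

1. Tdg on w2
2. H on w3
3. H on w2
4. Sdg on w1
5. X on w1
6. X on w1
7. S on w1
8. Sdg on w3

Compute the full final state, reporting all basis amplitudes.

The final amplitudes are 1/2 on |0000>, -I/2 on |0001>, 1/2 on |0010>, -I/2 on |0011>, and 0 on every other basis state. Key observation: the block from step 4 through step 7 cancels to the identity and can be dropped.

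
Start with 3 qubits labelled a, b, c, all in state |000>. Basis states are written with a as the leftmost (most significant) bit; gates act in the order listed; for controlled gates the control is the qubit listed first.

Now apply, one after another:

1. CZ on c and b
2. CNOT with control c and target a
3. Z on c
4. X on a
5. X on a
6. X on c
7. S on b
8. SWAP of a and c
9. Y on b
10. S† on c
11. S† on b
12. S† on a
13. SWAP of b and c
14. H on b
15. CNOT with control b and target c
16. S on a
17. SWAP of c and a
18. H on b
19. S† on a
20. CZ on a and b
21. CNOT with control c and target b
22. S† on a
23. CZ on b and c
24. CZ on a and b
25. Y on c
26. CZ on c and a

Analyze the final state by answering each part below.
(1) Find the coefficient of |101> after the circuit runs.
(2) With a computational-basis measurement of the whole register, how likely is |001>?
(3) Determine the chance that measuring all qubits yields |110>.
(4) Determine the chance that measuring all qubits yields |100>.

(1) |101> carries amplitude 0 in the final state.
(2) The probability of measuring |001> is 0.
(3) Outcome |110> occurs with probability 1/4.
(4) A full measurement returns |100> with probability 1/4.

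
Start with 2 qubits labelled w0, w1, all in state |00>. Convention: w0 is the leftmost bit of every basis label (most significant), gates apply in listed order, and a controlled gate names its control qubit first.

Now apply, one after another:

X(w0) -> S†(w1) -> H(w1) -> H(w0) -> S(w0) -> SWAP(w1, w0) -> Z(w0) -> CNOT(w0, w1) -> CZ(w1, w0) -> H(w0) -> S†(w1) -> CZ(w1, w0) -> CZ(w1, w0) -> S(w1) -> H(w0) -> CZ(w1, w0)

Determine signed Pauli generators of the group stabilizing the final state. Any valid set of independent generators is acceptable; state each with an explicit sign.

The stabilizer group can be generated by +YZ, -ZY, among other valid generating sets. Key observation: the block from step 9 through step 16 cancels to the identity and can be dropped.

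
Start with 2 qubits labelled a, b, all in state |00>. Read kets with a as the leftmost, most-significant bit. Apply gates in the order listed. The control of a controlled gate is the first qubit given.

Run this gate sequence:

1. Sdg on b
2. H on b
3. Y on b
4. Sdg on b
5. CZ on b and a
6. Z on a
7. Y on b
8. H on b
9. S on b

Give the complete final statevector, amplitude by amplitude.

The resulting statevector has amplitude 1/2 - I/2 on |00>, 1/2 - I/2 on |01>, 0 on |10>, 0 on |11>.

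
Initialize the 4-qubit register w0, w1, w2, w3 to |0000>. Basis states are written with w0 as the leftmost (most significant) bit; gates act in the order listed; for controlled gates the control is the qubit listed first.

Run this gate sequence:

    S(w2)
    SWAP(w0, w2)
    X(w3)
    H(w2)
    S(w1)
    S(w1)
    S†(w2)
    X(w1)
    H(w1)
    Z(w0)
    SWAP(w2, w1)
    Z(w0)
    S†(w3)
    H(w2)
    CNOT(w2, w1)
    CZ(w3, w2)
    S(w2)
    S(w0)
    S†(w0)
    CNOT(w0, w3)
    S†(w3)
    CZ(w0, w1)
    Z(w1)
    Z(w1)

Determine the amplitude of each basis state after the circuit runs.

After the circuit, the state carries amplitude sqrt(2)/2 on |0011>, sqrt(2)*I/2 on |0111>, and 0 on every other basis state. Key observation: gates 18-19 undo each other exactly, leaving only the rest of the circuit to track.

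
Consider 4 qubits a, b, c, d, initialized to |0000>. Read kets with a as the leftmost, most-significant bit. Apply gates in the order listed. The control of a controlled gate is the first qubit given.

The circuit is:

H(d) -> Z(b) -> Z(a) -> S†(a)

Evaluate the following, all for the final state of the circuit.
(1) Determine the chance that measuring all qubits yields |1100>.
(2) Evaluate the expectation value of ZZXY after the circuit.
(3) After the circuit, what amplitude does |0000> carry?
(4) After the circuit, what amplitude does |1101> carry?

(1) A full measurement returns |1100> with probability 0.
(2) The expectation value of ZZXY is 0.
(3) |0000> carries amplitude sqrt(2)/2 in the final state.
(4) |1101> carries amplitude 0 in the final state.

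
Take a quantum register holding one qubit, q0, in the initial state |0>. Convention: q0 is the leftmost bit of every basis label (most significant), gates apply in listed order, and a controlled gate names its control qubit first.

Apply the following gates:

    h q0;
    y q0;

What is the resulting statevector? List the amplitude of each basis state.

The final amplitudes are -sqrt(2)*I/2 on |0>, sqrt(2)*I/2 on |1>.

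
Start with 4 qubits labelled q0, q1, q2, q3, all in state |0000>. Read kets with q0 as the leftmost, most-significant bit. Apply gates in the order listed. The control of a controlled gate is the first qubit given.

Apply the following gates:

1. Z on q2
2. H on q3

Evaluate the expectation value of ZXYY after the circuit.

In the final state, ZXYY has expectation 0.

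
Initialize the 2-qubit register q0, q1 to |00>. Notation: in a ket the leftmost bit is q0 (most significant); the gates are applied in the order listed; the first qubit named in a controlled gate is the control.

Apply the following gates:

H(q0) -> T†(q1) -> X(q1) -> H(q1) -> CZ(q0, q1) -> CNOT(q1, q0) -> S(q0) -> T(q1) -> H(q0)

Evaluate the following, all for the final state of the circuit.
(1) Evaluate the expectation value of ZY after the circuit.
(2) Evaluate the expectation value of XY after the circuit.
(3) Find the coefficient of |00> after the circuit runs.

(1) In the final state, ZY has expectation -sqrt(2)/2.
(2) The observable XY averages to sqrt(2)/2.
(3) The amplitude on |00> is sqrt(2)*(1 + I)/4.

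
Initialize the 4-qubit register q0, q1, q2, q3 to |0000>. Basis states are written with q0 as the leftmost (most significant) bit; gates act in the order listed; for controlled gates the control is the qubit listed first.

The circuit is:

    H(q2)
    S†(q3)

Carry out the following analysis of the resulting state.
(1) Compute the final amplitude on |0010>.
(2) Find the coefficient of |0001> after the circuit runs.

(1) |0010> carries amplitude sqrt(2)/2 in the final state.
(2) The amplitude on |0001> is 0.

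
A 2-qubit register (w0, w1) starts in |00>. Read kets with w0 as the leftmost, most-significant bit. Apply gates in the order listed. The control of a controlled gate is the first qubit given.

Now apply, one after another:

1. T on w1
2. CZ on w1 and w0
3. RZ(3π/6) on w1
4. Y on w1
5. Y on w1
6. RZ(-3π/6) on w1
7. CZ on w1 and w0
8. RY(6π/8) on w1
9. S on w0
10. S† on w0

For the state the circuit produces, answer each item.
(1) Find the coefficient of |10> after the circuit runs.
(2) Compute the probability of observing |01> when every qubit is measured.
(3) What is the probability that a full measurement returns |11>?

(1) The final state's coefficient on |10> equals 0. Key observation: gates 2-7 undo each other exactly, leaving only the rest of the circuit to track.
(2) The probability of measuring |01> is sqrt(2)/4 + 1/2.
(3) Outcome |11> occurs with probability 0.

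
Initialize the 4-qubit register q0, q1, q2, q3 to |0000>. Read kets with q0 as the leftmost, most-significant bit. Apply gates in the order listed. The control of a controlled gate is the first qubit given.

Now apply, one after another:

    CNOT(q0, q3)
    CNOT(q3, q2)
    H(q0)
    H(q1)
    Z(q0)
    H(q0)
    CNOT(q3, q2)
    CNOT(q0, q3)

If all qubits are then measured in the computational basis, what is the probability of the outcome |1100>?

The probability of measuring |1100> is 0.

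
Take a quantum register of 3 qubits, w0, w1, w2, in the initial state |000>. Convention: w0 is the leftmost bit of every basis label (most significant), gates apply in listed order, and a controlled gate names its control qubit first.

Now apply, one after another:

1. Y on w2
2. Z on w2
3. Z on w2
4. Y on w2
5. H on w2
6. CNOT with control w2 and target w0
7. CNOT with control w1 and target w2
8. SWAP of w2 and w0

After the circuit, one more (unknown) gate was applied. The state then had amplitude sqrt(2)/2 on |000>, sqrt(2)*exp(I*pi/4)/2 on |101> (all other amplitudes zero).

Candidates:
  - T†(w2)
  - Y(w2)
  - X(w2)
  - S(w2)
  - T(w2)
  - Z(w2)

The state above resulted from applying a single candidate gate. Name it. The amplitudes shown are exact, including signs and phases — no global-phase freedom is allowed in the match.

The applied gate was T(w2). Key observation: gates 1-4 undo each other exactly, leaving only the rest of the circuit to track.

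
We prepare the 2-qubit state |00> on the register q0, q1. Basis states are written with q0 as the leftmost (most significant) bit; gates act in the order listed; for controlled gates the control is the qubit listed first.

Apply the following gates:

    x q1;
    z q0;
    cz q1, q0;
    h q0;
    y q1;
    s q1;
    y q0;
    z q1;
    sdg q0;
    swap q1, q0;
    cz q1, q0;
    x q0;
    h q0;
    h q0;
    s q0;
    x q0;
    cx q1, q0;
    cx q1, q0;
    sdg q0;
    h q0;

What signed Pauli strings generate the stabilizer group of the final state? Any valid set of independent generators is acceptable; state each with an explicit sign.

The stabilizer group can be generated by +XI, +IY, among other valid generating sets.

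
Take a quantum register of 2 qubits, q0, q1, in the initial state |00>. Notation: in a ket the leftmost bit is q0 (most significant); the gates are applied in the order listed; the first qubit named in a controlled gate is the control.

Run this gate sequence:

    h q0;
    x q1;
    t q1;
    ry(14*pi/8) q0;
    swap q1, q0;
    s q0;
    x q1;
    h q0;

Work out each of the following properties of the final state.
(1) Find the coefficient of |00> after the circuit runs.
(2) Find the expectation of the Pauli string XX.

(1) The amplitude on |00> is (-sqrt(sqrt(2) + 2) + sqrt(2 - sqrt(2)))*exp(3*I*pi/4)/4.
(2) In the final state, XX has expectation -sqrt(2)/2.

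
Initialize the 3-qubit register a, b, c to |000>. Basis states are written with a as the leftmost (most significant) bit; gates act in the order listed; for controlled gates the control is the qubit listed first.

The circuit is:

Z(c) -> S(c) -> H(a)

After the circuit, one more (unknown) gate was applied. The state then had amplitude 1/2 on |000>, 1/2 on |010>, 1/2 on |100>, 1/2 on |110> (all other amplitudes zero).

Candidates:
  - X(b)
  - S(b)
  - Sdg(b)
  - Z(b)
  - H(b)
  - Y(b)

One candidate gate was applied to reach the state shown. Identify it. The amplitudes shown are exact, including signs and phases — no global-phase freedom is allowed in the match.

The unique candidate consistent with the amplitudes is H(b).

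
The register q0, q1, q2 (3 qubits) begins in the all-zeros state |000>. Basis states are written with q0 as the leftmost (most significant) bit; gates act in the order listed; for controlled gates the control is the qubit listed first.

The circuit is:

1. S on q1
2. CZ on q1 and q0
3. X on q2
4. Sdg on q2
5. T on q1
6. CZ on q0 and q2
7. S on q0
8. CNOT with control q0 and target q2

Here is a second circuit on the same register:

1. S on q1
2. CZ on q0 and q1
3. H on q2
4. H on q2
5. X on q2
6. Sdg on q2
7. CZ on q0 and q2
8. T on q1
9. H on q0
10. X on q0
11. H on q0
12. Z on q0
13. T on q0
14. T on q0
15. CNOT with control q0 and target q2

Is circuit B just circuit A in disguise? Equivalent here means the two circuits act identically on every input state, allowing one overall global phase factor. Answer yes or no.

Yes — the two circuits implement the same unitary up to a global phase.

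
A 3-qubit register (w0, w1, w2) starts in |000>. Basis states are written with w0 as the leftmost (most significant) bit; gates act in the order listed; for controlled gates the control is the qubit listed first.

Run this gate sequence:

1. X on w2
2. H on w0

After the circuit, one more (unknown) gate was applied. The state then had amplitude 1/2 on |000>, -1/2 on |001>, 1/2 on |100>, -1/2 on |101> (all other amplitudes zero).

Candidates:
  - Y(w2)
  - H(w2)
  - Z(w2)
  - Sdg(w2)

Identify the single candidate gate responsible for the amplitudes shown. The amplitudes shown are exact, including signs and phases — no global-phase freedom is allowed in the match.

The applied gate was H(w2).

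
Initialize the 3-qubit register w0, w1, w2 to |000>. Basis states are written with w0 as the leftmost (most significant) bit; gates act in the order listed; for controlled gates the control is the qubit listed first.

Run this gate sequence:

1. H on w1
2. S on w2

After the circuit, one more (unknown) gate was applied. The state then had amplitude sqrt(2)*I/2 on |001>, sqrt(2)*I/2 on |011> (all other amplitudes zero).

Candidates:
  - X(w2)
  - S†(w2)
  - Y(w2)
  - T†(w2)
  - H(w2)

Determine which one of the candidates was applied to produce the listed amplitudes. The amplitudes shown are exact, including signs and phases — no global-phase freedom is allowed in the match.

The unique candidate consistent with the amplitudes is Y(w2).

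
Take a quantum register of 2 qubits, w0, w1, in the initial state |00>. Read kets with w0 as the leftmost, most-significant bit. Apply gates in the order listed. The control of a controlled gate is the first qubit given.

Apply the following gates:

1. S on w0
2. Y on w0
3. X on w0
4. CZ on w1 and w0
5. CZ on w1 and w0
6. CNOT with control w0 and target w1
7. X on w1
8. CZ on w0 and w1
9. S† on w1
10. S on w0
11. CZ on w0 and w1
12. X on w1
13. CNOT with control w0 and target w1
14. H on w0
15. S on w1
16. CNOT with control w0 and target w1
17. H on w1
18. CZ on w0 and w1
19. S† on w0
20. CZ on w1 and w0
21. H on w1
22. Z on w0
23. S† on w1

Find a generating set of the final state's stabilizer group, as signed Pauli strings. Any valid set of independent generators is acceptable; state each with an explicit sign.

The final state is stabilized by the group generated by +XX, +ZZ; other independent generating sets are equally valid. Key observation: gates 4-5 undo each other exactly, leaving only the rest of the circuit to track.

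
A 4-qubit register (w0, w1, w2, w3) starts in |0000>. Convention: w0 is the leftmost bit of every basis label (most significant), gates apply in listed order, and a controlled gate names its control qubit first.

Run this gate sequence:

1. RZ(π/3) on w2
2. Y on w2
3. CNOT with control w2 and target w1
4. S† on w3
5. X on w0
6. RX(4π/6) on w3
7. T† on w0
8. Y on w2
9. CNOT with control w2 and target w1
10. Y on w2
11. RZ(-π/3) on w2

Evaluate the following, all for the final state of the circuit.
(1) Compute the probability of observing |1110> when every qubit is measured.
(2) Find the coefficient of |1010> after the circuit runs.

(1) The probability of measuring |1110> is 1/4.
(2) |1010> carries amplitude 0 in the final state.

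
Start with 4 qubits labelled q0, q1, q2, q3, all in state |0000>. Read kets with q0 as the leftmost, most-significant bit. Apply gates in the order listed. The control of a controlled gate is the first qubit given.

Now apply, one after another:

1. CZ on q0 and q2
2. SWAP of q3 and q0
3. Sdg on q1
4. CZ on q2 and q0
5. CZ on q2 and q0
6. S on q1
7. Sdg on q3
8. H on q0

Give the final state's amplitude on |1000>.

|1000> carries amplitude sqrt(2)/2 in the final state. Key observation: steps 3-6 multiply out to the identity, so the circuit reduces to the remaining gates.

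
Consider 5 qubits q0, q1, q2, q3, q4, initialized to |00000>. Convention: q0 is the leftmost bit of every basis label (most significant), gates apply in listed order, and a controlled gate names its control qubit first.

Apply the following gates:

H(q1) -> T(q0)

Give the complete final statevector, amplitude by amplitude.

After the circuit, the state carries amplitude sqrt(2)/2 on |00000>, sqrt(2)/2 on |01000>, and 0 on every other basis state.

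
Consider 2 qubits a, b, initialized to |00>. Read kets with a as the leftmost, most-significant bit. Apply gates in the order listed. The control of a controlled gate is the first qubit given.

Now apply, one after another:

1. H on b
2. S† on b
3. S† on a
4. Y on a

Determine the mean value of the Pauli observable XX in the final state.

In the final state, XX has expectation 0.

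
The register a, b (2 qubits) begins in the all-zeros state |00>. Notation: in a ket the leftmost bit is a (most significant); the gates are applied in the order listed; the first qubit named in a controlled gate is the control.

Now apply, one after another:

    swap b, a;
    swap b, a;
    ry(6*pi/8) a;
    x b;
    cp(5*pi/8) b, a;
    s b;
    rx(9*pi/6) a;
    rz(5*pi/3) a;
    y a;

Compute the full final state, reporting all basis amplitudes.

After the circuit, the state carries amplitude 0 on |00>, -sqrt(2)*I*sqrt(1/2 - sqrt(2)/4)*exp(5*I*pi/6)/2 - sqrt(2)*sqrt(sqrt(2)/4 + 1/2)*exp(-13*I*pi/24)/2 on |01>, 0 on |10>, sqrt(2)*sqrt(1/2 - sqrt(2)/4)*exp(-5*I*pi/6)/2 + sqrt(2)*I*sqrt(sqrt(2)/4 + 1/2)*exp(-5*I*pi/24)/2 on |11>. Key observation: the block from step 1 through step 2 cancels to the identity and can be dropped.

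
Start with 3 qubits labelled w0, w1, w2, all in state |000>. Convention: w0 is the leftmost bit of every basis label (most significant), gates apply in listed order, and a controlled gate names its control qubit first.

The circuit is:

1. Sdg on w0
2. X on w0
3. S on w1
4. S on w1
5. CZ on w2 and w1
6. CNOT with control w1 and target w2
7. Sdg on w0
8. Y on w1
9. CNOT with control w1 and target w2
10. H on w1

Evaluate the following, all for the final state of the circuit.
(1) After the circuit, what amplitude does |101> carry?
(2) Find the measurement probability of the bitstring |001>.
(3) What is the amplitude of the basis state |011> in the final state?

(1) The amplitude on |101> is sqrt(2)/2.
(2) The probability of measuring |001> is 0.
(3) The amplitude on |011> is 0.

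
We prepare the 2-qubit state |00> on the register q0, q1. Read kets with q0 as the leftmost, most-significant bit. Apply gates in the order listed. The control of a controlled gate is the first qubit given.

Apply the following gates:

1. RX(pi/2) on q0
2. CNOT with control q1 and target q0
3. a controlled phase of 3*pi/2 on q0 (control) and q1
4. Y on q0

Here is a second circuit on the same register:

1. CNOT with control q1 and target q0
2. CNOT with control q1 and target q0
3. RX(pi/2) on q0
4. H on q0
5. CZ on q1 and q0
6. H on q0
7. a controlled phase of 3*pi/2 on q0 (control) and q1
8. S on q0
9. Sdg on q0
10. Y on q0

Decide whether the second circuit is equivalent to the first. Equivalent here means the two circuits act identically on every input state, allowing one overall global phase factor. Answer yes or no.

Yes, they are equivalent — the unitaries differ by at most a global phase.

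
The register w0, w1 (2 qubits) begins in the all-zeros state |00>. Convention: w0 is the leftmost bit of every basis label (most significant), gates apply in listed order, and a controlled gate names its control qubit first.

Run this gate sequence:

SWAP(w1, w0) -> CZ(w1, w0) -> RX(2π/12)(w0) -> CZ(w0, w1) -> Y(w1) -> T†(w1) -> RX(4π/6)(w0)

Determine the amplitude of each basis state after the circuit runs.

After the circuit, the state carries amplitude 0 on |00>, (-sqrt(2) + sqrt(6))*exp(I*pi/4)/4 on |01>, 0 on |10>, (-sqrt(6) - sqrt(2))*exp(3*I*pi/4)/4 on |11>.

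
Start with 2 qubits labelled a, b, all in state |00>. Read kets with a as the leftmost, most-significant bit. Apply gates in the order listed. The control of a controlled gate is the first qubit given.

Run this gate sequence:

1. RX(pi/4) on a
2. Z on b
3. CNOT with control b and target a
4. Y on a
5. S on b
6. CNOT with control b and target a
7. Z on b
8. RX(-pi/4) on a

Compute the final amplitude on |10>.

The final state's coefficient on |10> equals sqrt(2)*I/2.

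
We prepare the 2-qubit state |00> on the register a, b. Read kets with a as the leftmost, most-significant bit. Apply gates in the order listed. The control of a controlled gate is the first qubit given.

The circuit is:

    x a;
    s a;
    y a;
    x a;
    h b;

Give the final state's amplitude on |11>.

|11> carries amplitude sqrt(2)/2 in the final state.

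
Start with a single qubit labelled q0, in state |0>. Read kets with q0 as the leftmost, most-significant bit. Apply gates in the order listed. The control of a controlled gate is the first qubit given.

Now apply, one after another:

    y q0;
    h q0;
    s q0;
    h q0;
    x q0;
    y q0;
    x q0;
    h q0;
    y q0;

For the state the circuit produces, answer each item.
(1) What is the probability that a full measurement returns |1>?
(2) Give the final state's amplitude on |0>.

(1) A full measurement returns |1> with probability 1/2.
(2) The final state's coefficient on |0> equals sqrt(2)*I/2.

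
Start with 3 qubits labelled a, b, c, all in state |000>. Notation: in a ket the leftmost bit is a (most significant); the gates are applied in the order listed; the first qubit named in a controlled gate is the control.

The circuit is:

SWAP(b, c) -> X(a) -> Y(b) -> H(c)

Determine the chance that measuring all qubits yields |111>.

Outcome |111> occurs with probability 1/2.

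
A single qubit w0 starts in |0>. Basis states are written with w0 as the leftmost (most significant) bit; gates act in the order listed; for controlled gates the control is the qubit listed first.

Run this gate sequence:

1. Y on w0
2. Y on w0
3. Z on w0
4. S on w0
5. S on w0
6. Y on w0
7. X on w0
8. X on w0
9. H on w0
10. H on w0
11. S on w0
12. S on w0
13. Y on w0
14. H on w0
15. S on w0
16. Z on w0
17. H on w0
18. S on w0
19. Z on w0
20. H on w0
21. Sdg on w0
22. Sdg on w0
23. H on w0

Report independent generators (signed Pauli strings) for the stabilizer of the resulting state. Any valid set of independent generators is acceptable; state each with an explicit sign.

The stabilizer group can be generated by +X, among other valid generating sets.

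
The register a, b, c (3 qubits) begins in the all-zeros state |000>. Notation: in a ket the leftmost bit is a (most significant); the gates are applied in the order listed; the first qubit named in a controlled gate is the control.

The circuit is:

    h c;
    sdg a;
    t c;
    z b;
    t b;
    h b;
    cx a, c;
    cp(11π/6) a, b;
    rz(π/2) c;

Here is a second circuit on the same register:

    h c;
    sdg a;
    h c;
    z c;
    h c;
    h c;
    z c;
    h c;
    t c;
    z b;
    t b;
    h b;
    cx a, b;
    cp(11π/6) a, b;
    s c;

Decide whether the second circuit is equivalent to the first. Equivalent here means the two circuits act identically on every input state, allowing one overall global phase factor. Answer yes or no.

No, they are not equivalent — no single phase factor reconciles the two unitaries.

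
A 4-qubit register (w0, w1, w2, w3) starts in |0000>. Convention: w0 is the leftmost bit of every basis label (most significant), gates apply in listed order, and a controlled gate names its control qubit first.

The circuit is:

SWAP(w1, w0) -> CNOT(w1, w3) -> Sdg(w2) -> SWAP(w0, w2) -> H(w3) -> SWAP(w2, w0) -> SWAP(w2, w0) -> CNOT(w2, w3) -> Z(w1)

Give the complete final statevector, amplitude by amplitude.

After the circuit, the state carries amplitude sqrt(2)/2 on |0000>, sqrt(2)/2 on |0001>, and 0 on every other basis state.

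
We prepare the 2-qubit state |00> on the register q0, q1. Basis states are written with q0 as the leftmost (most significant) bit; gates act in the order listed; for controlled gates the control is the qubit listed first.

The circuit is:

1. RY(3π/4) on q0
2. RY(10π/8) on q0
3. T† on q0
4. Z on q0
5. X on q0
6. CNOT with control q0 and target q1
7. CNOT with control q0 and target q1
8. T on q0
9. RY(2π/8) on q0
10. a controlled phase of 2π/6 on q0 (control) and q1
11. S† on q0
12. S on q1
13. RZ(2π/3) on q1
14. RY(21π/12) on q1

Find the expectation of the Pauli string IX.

In the final state, IX has expectation -sqrt(2)/2. Key observation: steps 6-7 multiply out to the identity, so the circuit reduces to the remaining gates.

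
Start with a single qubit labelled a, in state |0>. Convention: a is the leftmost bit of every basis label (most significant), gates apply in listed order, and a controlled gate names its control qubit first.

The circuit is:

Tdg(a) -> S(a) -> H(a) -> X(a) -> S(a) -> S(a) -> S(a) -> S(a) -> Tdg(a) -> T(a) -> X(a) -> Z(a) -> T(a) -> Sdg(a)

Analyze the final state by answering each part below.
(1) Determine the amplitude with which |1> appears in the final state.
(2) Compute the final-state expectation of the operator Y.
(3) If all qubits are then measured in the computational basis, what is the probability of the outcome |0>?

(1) The final state's coefficient on |1> equals sqrt(2)*exp(3*I*pi/4)/2. Key observation: steps 5-8 multiply out to the identity, so the circuit reduces to the remaining gates.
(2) In the final state, Y has expectation sqrt(2)/2.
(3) Outcome |0> occurs with probability 1/2.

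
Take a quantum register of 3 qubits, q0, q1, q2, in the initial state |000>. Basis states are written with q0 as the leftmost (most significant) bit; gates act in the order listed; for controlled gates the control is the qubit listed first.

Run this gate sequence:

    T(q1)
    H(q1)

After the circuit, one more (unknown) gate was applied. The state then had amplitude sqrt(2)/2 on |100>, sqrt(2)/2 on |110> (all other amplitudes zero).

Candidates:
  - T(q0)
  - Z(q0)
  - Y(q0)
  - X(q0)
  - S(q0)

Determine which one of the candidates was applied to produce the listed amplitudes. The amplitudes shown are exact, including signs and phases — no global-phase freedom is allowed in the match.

The applied gate was X(q0).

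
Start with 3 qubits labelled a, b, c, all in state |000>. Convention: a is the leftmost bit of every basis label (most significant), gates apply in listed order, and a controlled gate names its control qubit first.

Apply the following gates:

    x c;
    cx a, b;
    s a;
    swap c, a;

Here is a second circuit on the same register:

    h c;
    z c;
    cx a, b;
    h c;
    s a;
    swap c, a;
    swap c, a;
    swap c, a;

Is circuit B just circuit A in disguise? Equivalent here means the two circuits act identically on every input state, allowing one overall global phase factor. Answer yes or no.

Yes, they are equivalent — the unitaries differ by at most a global phase.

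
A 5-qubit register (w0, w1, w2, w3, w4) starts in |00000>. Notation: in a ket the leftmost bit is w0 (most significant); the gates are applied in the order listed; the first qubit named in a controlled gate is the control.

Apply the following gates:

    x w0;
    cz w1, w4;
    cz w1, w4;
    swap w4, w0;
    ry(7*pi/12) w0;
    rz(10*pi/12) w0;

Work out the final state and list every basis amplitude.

The final amplitudes are (-sqrt(3*sqrt(2) + 6)/4 + sqrt(2 - sqrt(2))/4)*exp(7*I*pi/12) on |00001>, (sqrt(6 - 3*sqrt(2))/4 + sqrt(sqrt(2) + 2)/4)*exp(5*I*pi/12) on |10001>, and 0 on every other basis state.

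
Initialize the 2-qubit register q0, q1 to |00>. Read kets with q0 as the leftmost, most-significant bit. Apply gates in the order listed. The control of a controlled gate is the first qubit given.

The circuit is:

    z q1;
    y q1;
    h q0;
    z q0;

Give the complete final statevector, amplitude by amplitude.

The resulting statevector has amplitude 0 on |00>, sqrt(2)*I/2 on |01>, 0 on |10>, -sqrt(2)*I/2 on |11>.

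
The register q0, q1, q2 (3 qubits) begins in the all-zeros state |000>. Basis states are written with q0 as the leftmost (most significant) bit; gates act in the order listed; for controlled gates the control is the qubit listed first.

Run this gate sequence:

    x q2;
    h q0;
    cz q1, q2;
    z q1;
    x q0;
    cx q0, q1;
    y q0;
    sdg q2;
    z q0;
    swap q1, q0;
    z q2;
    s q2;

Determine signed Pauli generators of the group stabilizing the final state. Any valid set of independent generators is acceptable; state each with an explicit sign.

The stabilizer group can be generated by +XXI, -ZZI, -IIZ, among other valid generating sets.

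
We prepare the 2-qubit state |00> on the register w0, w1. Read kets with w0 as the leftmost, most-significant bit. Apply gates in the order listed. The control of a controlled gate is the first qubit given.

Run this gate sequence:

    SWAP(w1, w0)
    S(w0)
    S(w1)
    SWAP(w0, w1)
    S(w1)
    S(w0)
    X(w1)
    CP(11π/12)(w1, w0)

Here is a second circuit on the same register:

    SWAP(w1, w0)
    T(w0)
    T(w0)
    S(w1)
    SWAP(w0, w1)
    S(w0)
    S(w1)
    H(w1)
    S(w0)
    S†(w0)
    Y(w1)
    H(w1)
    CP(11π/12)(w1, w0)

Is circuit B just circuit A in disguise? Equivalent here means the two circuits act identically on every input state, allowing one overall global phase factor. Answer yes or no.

No: there is an input state on which the two circuits produce genuinely different outputs (not merely differing by a phase).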